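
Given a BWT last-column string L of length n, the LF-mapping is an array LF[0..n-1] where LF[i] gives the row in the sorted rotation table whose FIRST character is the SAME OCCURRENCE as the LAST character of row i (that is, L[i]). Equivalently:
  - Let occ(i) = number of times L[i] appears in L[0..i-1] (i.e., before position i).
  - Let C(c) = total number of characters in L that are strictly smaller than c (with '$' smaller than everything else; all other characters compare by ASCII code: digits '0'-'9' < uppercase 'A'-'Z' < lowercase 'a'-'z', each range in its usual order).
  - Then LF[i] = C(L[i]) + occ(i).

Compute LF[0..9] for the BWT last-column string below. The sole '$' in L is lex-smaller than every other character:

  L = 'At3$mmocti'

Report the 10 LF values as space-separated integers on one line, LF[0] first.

Char counts: '$':1, '3':1, 'A':1, 'c':1, 'i':1, 'm':2, 'o':1, 't':2
C (first-col start): C('$')=0, C('3')=1, C('A')=2, C('c')=3, C('i')=4, C('m')=5, C('o')=7, C('t')=8
L[0]='A': occ=0, LF[0]=C('A')+0=2+0=2
L[1]='t': occ=0, LF[1]=C('t')+0=8+0=8
L[2]='3': occ=0, LF[2]=C('3')+0=1+0=1
L[3]='$': occ=0, LF[3]=C('$')+0=0+0=0
L[4]='m': occ=0, LF[4]=C('m')+0=5+0=5
L[5]='m': occ=1, LF[5]=C('m')+1=5+1=6
L[6]='o': occ=0, LF[6]=C('o')+0=7+0=7
L[7]='c': occ=0, LF[7]=C('c')+0=3+0=3
L[8]='t': occ=1, LF[8]=C('t')+1=8+1=9
L[9]='i': occ=0, LF[9]=C('i')+0=4+0=4

Answer: 2 8 1 0 5 6 7 3 9 4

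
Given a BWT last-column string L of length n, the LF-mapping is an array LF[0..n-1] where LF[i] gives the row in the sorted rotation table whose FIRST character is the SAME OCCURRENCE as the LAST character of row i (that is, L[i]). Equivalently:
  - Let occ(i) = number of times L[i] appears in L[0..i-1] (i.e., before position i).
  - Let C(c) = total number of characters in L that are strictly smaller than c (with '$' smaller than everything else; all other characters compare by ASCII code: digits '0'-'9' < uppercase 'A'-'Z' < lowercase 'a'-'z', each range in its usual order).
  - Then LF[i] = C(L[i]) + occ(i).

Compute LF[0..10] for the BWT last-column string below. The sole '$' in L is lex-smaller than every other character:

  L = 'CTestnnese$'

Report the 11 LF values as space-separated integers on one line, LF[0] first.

Answer: 1 2 3 8 10 6 7 4 9 5 0

Derivation:
Char counts: '$':1, 'C':1, 'T':1, 'e':3, 'n':2, 's':2, 't':1
C (first-col start): C('$')=0, C('C')=1, C('T')=2, C('e')=3, C('n')=6, C('s')=8, C('t')=10
L[0]='C': occ=0, LF[0]=C('C')+0=1+0=1
L[1]='T': occ=0, LF[1]=C('T')+0=2+0=2
L[2]='e': occ=0, LF[2]=C('e')+0=3+0=3
L[3]='s': occ=0, LF[3]=C('s')+0=8+0=8
L[4]='t': occ=0, LF[4]=C('t')+0=10+0=10
L[5]='n': occ=0, LF[5]=C('n')+0=6+0=6
L[6]='n': occ=1, LF[6]=C('n')+1=6+1=7
L[7]='e': occ=1, LF[7]=C('e')+1=3+1=4
L[8]='s': occ=1, LF[8]=C('s')+1=8+1=9
L[9]='e': occ=2, LF[9]=C('e')+2=3+2=5
L[10]='$': occ=0, LF[10]=C('$')+0=0+0=0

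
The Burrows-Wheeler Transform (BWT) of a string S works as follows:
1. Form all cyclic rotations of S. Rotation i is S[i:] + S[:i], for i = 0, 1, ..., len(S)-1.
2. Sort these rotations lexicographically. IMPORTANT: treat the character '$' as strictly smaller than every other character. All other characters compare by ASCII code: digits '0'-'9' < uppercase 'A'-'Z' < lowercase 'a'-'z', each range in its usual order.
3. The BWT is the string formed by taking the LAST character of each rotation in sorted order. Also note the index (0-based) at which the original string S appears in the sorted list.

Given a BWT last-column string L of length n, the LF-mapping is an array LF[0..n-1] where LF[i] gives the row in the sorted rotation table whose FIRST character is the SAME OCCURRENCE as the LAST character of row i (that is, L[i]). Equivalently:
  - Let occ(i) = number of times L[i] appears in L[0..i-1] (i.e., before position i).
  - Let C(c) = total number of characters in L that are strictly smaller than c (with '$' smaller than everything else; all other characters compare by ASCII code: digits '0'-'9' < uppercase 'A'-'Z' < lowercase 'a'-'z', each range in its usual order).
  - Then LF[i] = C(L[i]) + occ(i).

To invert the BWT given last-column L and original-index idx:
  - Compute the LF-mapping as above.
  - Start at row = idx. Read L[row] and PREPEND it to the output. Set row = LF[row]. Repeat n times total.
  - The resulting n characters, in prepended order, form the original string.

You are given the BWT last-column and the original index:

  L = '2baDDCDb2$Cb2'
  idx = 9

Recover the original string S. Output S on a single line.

LF mapping: 1 10 9 6 7 4 8 11 2 0 5 12 3
Walk LF starting at row 9, prepending L[row]:
  step 1: row=9, L[9]='$', prepend. Next row=LF[9]=0
  step 2: row=0, L[0]='2', prepend. Next row=LF[0]=1
  step 3: row=1, L[1]='b', prepend. Next row=LF[1]=10
  step 4: row=10, L[10]='C', prepend. Next row=LF[10]=5
  step 5: row=5, L[5]='C', prepend. Next row=LF[5]=4
  step 6: row=4, L[4]='D', prepend. Next row=LF[4]=7
  step 7: row=7, L[7]='b', prepend. Next row=LF[7]=11
  step 8: row=11, L[11]='b', prepend. Next row=LF[11]=12
  step 9: row=12, L[12]='2', prepend. Next row=LF[12]=3
  step 10: row=3, L[3]='D', prepend. Next row=LF[3]=6
  step 11: row=6, L[6]='D', prepend. Next row=LF[6]=8
  step 12: row=8, L[8]='2', prepend. Next row=LF[8]=2
  step 13: row=2, L[2]='a', prepend. Next row=LF[2]=9
Reversed output: a2DD2bbDCCb2$

Answer: a2DD2bbDCCb2$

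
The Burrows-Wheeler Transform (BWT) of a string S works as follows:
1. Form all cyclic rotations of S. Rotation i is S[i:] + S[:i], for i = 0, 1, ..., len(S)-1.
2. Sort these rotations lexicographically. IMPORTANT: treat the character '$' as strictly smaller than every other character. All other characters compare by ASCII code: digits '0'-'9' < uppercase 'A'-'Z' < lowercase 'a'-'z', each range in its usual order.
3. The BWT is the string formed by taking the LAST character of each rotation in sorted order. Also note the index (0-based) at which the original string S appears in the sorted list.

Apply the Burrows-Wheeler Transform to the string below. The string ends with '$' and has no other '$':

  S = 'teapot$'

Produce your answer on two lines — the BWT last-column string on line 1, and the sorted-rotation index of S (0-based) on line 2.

All 7 rotations (rotation i = S[i:]+S[:i]):
  rot[0] = teapot$
  rot[1] = eapot$t
  rot[2] = apot$te
  rot[3] = pot$tea
  rot[4] = ot$teap
  rot[5] = t$teapo
  rot[6] = $teapot
Sorted (with $ < everything):
  sorted[0] = $teapot  (last char: 't')
  sorted[1] = apot$te  (last char: 'e')
  sorted[2] = eapot$t  (last char: 't')
  sorted[3] = ot$teap  (last char: 'p')
  sorted[4] = pot$tea  (last char: 'a')
  sorted[5] = t$teapo  (last char: 'o')
  sorted[6] = teapot$  (last char: '$')
Last column: tetpao$
Original string S is at sorted index 6

Answer: tetpao$
6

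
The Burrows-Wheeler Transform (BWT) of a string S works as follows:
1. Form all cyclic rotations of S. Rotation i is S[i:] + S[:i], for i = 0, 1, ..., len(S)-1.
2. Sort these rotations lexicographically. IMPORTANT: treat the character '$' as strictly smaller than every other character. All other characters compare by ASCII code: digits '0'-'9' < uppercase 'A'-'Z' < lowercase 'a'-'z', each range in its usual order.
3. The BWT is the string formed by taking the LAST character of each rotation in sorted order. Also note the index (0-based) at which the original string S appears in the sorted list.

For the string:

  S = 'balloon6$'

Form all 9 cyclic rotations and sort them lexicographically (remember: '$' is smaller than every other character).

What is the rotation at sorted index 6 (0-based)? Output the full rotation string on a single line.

All 9 rotations (rotation i = S[i:]+S[:i]):
  rot[0] = balloon6$
  rot[1] = alloon6$b
  rot[2] = lloon6$ba
  rot[3] = loon6$bal
  rot[4] = oon6$ball
  rot[5] = on6$ballo
  rot[6] = n6$balloo
  rot[7] = 6$balloon
  rot[8] = $balloon6
Sorted (with $ < everything):
  sorted[0] = $balloon6
  sorted[1] = 6$balloon
  sorted[2] = alloon6$b
  sorted[3] = balloon6$
  sorted[4] = lloon6$ba
  sorted[5] = loon6$bal
  sorted[6] = n6$balloo
  sorted[7] = on6$ballo
  sorted[8] = oon6$ball
sorted[6] = n6$balloo

Answer: n6$balloo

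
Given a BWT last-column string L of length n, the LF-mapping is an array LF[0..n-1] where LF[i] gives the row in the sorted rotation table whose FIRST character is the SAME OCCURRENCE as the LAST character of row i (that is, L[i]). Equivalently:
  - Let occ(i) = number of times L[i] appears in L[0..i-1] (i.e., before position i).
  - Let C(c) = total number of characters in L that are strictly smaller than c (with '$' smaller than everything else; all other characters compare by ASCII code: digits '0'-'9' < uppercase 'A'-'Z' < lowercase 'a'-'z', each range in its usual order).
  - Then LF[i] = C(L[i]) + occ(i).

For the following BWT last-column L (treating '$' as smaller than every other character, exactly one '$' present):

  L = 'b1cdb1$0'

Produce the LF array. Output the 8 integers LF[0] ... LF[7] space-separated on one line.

Char counts: '$':1, '0':1, '1':2, 'b':2, 'c':1, 'd':1
C (first-col start): C('$')=0, C('0')=1, C('1')=2, C('b')=4, C('c')=6, C('d')=7
L[0]='b': occ=0, LF[0]=C('b')+0=4+0=4
L[1]='1': occ=0, LF[1]=C('1')+0=2+0=2
L[2]='c': occ=0, LF[2]=C('c')+0=6+0=6
L[3]='d': occ=0, LF[3]=C('d')+0=7+0=7
L[4]='b': occ=1, LF[4]=C('b')+1=4+1=5
L[5]='1': occ=1, LF[5]=C('1')+1=2+1=3
L[6]='$': occ=0, LF[6]=C('$')+0=0+0=0
L[7]='0': occ=0, LF[7]=C('0')+0=1+0=1

Answer: 4 2 6 7 5 3 0 1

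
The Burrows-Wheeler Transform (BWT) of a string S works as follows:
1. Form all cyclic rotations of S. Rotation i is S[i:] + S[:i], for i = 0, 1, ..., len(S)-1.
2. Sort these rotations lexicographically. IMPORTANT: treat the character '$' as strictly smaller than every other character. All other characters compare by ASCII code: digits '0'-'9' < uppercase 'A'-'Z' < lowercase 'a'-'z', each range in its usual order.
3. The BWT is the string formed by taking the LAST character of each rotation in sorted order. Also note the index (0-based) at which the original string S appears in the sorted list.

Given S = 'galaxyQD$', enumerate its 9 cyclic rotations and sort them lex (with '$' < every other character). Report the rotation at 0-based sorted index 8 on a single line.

All 9 rotations (rotation i = S[i:]+S[:i]):
  rot[0] = galaxyQD$
  rot[1] = alaxyQD$g
  rot[2] = laxyQD$ga
  rot[3] = axyQD$gal
  rot[4] = xyQD$gala
  rot[5] = yQD$galax
  rot[6] = QD$galaxy
  rot[7] = D$galaxyQ
  rot[8] = $galaxyQD
Sorted (with $ < everything):
  sorted[0] = $galaxyQD
  sorted[1] = D$galaxyQ
  sorted[2] = QD$galaxy
  sorted[3] = alaxyQD$g
  sorted[4] = axyQD$gal
  sorted[5] = galaxyQD$
  sorted[6] = laxyQD$ga
  sorted[7] = xyQD$gala
  sorted[8] = yQD$galax
sorted[8] = yQD$galax

Answer: yQD$galax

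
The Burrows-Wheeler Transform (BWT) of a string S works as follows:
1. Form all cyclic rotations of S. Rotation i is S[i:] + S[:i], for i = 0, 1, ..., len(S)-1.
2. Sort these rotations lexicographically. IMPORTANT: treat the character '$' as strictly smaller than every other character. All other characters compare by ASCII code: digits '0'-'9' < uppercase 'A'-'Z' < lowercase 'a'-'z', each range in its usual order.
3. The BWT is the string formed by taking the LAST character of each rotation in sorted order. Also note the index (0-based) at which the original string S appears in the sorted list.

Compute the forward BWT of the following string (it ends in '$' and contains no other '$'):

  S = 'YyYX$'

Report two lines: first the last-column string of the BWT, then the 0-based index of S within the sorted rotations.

All 5 rotations (rotation i = S[i:]+S[:i]):
  rot[0] = YyYX$
  rot[1] = yYX$Y
  rot[2] = YX$Yy
  rot[3] = X$YyY
  rot[4] = $YyYX
Sorted (with $ < everything):
  sorted[0] = $YyYX  (last char: 'X')
  sorted[1] = X$YyY  (last char: 'Y')
  sorted[2] = YX$Yy  (last char: 'y')
  sorted[3] = YyYX$  (last char: '$')
  sorted[4] = yYX$Y  (last char: 'Y')
Last column: XYy$Y
Original string S is at sorted index 3

Answer: XYy$Y
3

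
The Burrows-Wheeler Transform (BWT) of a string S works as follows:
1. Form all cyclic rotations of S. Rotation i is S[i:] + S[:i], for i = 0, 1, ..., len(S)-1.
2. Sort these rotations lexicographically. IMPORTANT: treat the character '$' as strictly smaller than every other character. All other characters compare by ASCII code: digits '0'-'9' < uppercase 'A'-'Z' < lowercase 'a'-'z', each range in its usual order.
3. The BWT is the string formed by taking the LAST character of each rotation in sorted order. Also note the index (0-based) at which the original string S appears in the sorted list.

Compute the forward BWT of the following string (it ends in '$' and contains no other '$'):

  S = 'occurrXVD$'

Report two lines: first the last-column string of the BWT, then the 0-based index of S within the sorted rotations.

All 10 rotations (rotation i = S[i:]+S[:i]):
  rot[0] = occurrXVD$
  rot[1] = ccurrXVD$o
  rot[2] = currXVD$oc
  rot[3] = urrXVD$occ
  rot[4] = rrXVD$occu
  rot[5] = rXVD$occur
  rot[6] = XVD$occurr
  rot[7] = VD$occurrX
  rot[8] = D$occurrXV
  rot[9] = $occurrXVD
Sorted (with $ < everything):
  sorted[0] = $occurrXVD  (last char: 'D')
  sorted[1] = D$occurrXV  (last char: 'V')
  sorted[2] = VD$occurrX  (last char: 'X')
  sorted[3] = XVD$occurr  (last char: 'r')
  sorted[4] = ccurrXVD$o  (last char: 'o')
  sorted[5] = currXVD$oc  (last char: 'c')
  sorted[6] = occurrXVD$  (last char: '$')
  sorted[7] = rXVD$occur  (last char: 'r')
  sorted[8] = rrXVD$occu  (last char: 'u')
  sorted[9] = urrXVD$occ  (last char: 'c')
Last column: DVXroc$ruc
Original string S is at sorted index 6

Answer: DVXroc$ruc
6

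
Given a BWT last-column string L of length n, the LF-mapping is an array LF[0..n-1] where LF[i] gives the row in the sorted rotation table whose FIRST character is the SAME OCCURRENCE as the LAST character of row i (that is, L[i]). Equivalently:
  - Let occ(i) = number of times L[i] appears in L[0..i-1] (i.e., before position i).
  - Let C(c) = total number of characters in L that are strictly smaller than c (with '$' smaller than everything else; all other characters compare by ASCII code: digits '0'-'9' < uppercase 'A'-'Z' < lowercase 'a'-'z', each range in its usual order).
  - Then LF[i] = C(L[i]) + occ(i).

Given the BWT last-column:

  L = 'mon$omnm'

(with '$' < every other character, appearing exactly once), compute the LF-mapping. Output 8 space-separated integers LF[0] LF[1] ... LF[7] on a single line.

Answer: 1 6 4 0 7 2 5 3

Derivation:
Char counts: '$':1, 'm':3, 'n':2, 'o':2
C (first-col start): C('$')=0, C('m')=1, C('n')=4, C('o')=6
L[0]='m': occ=0, LF[0]=C('m')+0=1+0=1
L[1]='o': occ=0, LF[1]=C('o')+0=6+0=6
L[2]='n': occ=0, LF[2]=C('n')+0=4+0=4
L[3]='$': occ=0, LF[3]=C('$')+0=0+0=0
L[4]='o': occ=1, LF[4]=C('o')+1=6+1=7
L[5]='m': occ=1, LF[5]=C('m')+1=1+1=2
L[6]='n': occ=1, LF[6]=C('n')+1=4+1=5
L[7]='m': occ=2, LF[7]=C('m')+2=1+2=3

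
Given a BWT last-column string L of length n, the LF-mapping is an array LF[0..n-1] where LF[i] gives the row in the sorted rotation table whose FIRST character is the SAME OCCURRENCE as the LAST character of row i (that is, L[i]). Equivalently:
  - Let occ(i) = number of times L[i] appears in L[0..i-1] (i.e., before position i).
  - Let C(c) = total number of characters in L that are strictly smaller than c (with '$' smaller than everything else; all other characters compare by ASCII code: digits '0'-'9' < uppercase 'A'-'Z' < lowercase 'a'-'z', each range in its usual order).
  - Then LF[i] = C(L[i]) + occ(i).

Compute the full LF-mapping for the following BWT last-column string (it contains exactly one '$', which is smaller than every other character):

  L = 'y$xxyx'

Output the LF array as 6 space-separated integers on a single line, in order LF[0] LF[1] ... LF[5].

Answer: 4 0 1 2 5 3

Derivation:
Char counts: '$':1, 'x':3, 'y':2
C (first-col start): C('$')=0, C('x')=1, C('y')=4
L[0]='y': occ=0, LF[0]=C('y')+0=4+0=4
L[1]='$': occ=0, LF[1]=C('$')+0=0+0=0
L[2]='x': occ=0, LF[2]=C('x')+0=1+0=1
L[3]='x': occ=1, LF[3]=C('x')+1=1+1=2
L[4]='y': occ=1, LF[4]=C('y')+1=4+1=5
L[5]='x': occ=2, LF[5]=C('x')+2=1+2=3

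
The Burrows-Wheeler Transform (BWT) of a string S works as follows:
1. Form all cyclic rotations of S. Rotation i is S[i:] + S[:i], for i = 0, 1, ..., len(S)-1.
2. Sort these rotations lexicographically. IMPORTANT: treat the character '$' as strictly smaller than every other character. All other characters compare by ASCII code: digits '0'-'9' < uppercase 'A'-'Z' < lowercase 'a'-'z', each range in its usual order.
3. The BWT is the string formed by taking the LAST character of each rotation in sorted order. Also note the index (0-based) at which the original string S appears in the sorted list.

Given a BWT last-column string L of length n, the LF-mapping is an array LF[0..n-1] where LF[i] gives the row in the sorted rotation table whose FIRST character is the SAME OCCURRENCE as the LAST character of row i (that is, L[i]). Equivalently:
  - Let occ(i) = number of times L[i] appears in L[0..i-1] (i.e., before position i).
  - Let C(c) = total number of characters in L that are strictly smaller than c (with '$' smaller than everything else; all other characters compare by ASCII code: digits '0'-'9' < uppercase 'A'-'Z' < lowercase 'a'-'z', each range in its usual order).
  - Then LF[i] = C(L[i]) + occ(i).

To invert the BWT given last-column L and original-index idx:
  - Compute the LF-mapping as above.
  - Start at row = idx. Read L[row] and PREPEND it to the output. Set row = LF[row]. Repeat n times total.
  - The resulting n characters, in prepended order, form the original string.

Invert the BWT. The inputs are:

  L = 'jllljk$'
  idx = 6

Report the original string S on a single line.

Answer: lkljlj$

Derivation:
LF mapping: 1 4 5 6 2 3 0
Walk LF starting at row 6, prepending L[row]:
  step 1: row=6, L[6]='$', prepend. Next row=LF[6]=0
  step 2: row=0, L[0]='j', prepend. Next row=LF[0]=1
  step 3: row=1, L[1]='l', prepend. Next row=LF[1]=4
  step 4: row=4, L[4]='j', prepend. Next row=LF[4]=2
  step 5: row=2, L[2]='l', prepend. Next row=LF[2]=5
  step 6: row=5, L[5]='k', prepend. Next row=LF[5]=3
  step 7: row=3, L[3]='l', prepend. Next row=LF[3]=6
Reversed output: lkljlj$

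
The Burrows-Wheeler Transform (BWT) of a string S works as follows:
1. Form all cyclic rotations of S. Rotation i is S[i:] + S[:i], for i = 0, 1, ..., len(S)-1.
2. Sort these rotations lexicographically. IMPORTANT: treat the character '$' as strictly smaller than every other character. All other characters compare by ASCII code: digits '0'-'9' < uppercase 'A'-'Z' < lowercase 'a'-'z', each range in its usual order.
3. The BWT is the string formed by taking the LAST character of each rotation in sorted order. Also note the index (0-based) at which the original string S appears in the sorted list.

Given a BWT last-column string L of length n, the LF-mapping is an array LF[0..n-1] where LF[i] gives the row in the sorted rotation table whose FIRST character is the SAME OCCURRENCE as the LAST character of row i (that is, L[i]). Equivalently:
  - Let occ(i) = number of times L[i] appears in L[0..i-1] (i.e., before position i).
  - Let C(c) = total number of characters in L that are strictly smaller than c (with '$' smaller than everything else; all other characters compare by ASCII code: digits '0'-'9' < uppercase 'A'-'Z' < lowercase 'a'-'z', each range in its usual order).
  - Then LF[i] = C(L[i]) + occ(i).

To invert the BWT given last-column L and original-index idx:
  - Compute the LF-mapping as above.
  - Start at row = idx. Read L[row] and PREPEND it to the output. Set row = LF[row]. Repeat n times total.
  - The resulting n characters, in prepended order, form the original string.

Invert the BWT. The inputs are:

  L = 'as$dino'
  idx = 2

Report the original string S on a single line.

LF mapping: 1 6 0 2 3 4 5
Walk LF starting at row 2, prepending L[row]:
  step 1: row=2, L[2]='$', prepend. Next row=LF[2]=0
  step 2: row=0, L[0]='a', prepend. Next row=LF[0]=1
  step 3: row=1, L[1]='s', prepend. Next row=LF[1]=6
  step 4: row=6, L[6]='o', prepend. Next row=LF[6]=5
  step 5: row=5, L[5]='n', prepend. Next row=LF[5]=4
  step 6: row=4, L[4]='i', prepend. Next row=LF[4]=3
  step 7: row=3, L[3]='d', prepend. Next row=LF[3]=2
Reversed output: dinosa$

Answer: dinosa$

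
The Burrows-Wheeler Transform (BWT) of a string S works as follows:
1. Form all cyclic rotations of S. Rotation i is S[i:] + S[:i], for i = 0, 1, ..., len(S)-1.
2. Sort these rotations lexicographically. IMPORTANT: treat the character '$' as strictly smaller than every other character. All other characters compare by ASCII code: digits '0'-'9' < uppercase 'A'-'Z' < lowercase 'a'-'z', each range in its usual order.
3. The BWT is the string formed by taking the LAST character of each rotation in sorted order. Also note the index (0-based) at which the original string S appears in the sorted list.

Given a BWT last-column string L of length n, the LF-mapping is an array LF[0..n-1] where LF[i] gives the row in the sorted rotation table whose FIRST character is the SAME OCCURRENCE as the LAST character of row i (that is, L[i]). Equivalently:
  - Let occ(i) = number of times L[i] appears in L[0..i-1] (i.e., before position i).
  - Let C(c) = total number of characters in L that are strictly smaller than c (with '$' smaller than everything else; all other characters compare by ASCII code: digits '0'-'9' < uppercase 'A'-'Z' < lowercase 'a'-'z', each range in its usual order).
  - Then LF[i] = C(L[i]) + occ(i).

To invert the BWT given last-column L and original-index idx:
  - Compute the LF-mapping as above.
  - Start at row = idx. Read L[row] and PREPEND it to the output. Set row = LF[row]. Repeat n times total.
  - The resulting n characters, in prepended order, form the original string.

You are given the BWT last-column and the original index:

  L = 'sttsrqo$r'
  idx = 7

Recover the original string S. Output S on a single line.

LF mapping: 5 7 8 6 3 2 1 0 4
Walk LF starting at row 7, prepending L[row]:
  step 1: row=7, L[7]='$', prepend. Next row=LF[7]=0
  step 2: row=0, L[0]='s', prepend. Next row=LF[0]=5
  step 3: row=5, L[5]='q', prepend. Next row=LF[5]=2
  step 4: row=2, L[2]='t', prepend. Next row=LF[2]=8
  step 5: row=8, L[8]='r', prepend. Next row=LF[8]=4
  step 6: row=4, L[4]='r', prepend. Next row=LF[4]=3
  step 7: row=3, L[3]='s', prepend. Next row=LF[3]=6
  step 8: row=6, L[6]='o', prepend. Next row=LF[6]=1
  step 9: row=1, L[1]='t', prepend. Next row=LF[1]=7
Reversed output: tosrrtqs$

Answer: tosrrtqs$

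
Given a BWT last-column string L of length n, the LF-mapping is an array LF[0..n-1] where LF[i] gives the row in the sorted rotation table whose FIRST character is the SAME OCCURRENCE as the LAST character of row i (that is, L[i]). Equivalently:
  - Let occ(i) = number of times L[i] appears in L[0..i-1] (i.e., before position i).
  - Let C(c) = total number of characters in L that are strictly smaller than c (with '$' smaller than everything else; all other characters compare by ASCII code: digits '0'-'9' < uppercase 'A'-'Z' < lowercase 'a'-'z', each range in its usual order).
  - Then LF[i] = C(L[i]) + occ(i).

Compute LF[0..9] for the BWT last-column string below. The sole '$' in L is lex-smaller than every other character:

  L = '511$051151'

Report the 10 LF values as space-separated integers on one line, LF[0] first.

Answer: 7 2 3 0 1 8 4 5 9 6

Derivation:
Char counts: '$':1, '0':1, '1':5, '5':3
C (first-col start): C('$')=0, C('0')=1, C('1')=2, C('5')=7
L[0]='5': occ=0, LF[0]=C('5')+0=7+0=7
L[1]='1': occ=0, LF[1]=C('1')+0=2+0=2
L[2]='1': occ=1, LF[2]=C('1')+1=2+1=3
L[3]='$': occ=0, LF[3]=C('$')+0=0+0=0
L[4]='0': occ=0, LF[4]=C('0')+0=1+0=1
L[5]='5': occ=1, LF[5]=C('5')+1=7+1=8
L[6]='1': occ=2, LF[6]=C('1')+2=2+2=4
L[7]='1': occ=3, LF[7]=C('1')+3=2+3=5
L[8]='5': occ=2, LF[8]=C('5')+2=7+2=9
L[9]='1': occ=4, LF[9]=C('1')+4=2+4=6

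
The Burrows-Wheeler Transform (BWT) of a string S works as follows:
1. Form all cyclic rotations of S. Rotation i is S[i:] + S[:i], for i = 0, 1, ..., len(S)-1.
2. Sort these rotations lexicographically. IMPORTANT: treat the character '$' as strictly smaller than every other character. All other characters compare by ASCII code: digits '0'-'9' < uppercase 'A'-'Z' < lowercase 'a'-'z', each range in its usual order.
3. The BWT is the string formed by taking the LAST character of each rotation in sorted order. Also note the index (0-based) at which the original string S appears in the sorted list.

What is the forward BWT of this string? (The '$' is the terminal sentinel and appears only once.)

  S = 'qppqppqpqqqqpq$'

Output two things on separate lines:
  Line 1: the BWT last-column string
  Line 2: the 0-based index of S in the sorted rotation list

All 15 rotations (rotation i = S[i:]+S[:i]):
  rot[0] = qppqppqpqqqqpq$
  rot[1] = ppqppqpqqqqpq$q
  rot[2] = pqppqpqqqqpq$qp
  rot[3] = qppqpqqqqpq$qpp
  rot[4] = ppqpqqqqpq$qppq
  rot[5] = pqpqqqqpq$qppqp
  rot[6] = qpqqqqpq$qppqpp
  rot[7] = pqqqqpq$qppqppq
  rot[8] = qqqqpq$qppqppqp
  rot[9] = qqqpq$qppqppqpq
  rot[10] = qqpq$qppqppqpqq
  rot[11] = qpq$qppqppqpqqq
  rot[12] = pq$qppqppqpqqqq
  rot[13] = q$qppqppqpqqqqp
  rot[14] = $qppqppqpqqqqpq
Sorted (with $ < everything):
  sorted[0] = $qppqppqpqqqqpq  (last char: 'q')
  sorted[1] = ppqppqpqqqqpq$q  (last char: 'q')
  sorted[2] = ppqpqqqqpq$qppq  (last char: 'q')
  sorted[3] = pq$qppqppqpqqqq  (last char: 'q')
  sorted[4] = pqppqpqqqqpq$qp  (last char: 'p')
  sorted[5] = pqpqqqqpq$qppqp  (last char: 'p')
  sorted[6] = pqqqqpq$qppqppq  (last char: 'q')
  sorted[7] = q$qppqppqpqqqqp  (last char: 'p')
  sorted[8] = qppqppqpqqqqpq$  (last char: '$')
  sorted[9] = qppqpqqqqpq$qpp  (last char: 'p')
  sorted[10] = qpq$qppqppqpqqq  (last char: 'q')
  sorted[11] = qpqqqqpq$qppqpp  (last char: 'p')
  sorted[12] = qqpq$qppqppqpqq  (last char: 'q')
  sorted[13] = qqqpq$qppqppqpq  (last char: 'q')
  sorted[14] = qqqqpq$qppqppqp  (last char: 'p')
Last column: qqqqppqp$pqpqqp
Original string S is at sorted index 8

Answer: qqqqppqp$pqpqqp
8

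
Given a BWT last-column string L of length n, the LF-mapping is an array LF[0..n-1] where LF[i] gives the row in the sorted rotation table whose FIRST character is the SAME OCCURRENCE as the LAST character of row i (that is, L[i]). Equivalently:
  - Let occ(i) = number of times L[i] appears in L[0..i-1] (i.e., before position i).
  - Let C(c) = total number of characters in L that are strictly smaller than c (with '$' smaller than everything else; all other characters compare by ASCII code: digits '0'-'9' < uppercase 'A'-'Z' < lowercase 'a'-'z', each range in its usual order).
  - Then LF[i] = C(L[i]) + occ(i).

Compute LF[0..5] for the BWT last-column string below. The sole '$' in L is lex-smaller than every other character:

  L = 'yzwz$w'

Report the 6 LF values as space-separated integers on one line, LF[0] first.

Char counts: '$':1, 'w':2, 'y':1, 'z':2
C (first-col start): C('$')=0, C('w')=1, C('y')=3, C('z')=4
L[0]='y': occ=0, LF[0]=C('y')+0=3+0=3
L[1]='z': occ=0, LF[1]=C('z')+0=4+0=4
L[2]='w': occ=0, LF[2]=C('w')+0=1+0=1
L[3]='z': occ=1, LF[3]=C('z')+1=4+1=5
L[4]='$': occ=0, LF[4]=C('$')+0=0+0=0
L[5]='w': occ=1, LF[5]=C('w')+1=1+1=2

Answer: 3 4 1 5 0 2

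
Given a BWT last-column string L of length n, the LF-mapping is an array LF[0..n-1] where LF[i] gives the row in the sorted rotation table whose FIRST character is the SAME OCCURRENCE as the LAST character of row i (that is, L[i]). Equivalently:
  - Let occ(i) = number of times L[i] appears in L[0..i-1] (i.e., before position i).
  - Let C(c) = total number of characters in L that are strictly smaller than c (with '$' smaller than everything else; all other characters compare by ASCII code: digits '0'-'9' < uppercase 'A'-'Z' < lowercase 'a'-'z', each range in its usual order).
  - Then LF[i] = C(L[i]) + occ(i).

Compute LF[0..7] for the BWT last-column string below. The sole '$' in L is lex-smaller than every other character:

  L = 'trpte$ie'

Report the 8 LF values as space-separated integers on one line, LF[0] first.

Answer: 6 5 4 7 1 0 3 2

Derivation:
Char counts: '$':1, 'e':2, 'i':1, 'p':1, 'r':1, 't':2
C (first-col start): C('$')=0, C('e')=1, C('i')=3, C('p')=4, C('r')=5, C('t')=6
L[0]='t': occ=0, LF[0]=C('t')+0=6+0=6
L[1]='r': occ=0, LF[1]=C('r')+0=5+0=5
L[2]='p': occ=0, LF[2]=C('p')+0=4+0=4
L[3]='t': occ=1, LF[3]=C('t')+1=6+1=7
L[4]='e': occ=0, LF[4]=C('e')+0=1+0=1
L[5]='$': occ=0, LF[5]=C('$')+0=0+0=0
L[6]='i': occ=0, LF[6]=C('i')+0=3+0=3
L[7]='e': occ=1, LF[7]=C('e')+1=1+1=2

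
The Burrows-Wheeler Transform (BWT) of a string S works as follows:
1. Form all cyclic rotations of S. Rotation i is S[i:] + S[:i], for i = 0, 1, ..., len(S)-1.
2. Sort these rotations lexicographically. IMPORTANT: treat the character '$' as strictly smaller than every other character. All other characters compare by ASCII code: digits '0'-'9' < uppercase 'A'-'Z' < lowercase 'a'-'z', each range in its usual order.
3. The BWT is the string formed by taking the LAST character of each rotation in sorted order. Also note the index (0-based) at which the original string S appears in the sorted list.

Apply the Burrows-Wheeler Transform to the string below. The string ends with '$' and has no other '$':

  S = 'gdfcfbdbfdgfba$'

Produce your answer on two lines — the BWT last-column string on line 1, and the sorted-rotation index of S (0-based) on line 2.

Answer: abffdfbgfgcdb$d
13

Derivation:
All 15 rotations (rotation i = S[i:]+S[:i]):
  rot[0] = gdfcfbdbfdgfba$
  rot[1] = dfcfbdbfdgfba$g
  rot[2] = fcfbdbfdgfba$gd
  rot[3] = cfbdbfdgfba$gdf
  rot[4] = fbdbfdgfba$gdfc
  rot[5] = bdbfdgfba$gdfcf
  rot[6] = dbfdgfba$gdfcfb
  rot[7] = bfdgfba$gdfcfbd
  rot[8] = fdgfba$gdfcfbdb
  rot[9] = dgfba$gdfcfbdbf
  rot[10] = gfba$gdfcfbdbfd
  rot[11] = fba$gdfcfbdbfdg
  rot[12] = ba$gdfcfbdbfdgf
  rot[13] = a$gdfcfbdbfdgfb
  rot[14] = $gdfcfbdbfdgfba
Sorted (with $ < everything):
  sorted[0] = $gdfcfbdbfdgfba  (last char: 'a')
  sorted[1] = a$gdfcfbdbfdgfb  (last char: 'b')
  sorted[2] = ba$gdfcfbdbfdgf  (last char: 'f')
  sorted[3] = bdbfdgfba$gdfcf  (last char: 'f')
  sorted[4] = bfdgfba$gdfcfbd  (last char: 'd')
  sorted[5] = cfbdbfdgfba$gdf  (last char: 'f')
  sorted[6] = dbfdgfba$gdfcfb  (last char: 'b')
  sorted[7] = dfcfbdbfdgfba$g  (last char: 'g')
  sorted[8] = dgfba$gdfcfbdbf  (last char: 'f')
  sorted[9] = fba$gdfcfbdbfdg  (last char: 'g')
  sorted[10] = fbdbfdgfba$gdfc  (last char: 'c')
  sorted[11] = fcfbdbfdgfba$gd  (last char: 'd')
  sorted[12] = fdgfba$gdfcfbdb  (last char: 'b')
  sorted[13] = gdfcfbdbfdgfba$  (last char: '$')
  sorted[14] = gfba$gdfcfbdbfd  (last char: 'd')
Last column: abffdfbgfgcdb$d
Original string S is at sorted index 13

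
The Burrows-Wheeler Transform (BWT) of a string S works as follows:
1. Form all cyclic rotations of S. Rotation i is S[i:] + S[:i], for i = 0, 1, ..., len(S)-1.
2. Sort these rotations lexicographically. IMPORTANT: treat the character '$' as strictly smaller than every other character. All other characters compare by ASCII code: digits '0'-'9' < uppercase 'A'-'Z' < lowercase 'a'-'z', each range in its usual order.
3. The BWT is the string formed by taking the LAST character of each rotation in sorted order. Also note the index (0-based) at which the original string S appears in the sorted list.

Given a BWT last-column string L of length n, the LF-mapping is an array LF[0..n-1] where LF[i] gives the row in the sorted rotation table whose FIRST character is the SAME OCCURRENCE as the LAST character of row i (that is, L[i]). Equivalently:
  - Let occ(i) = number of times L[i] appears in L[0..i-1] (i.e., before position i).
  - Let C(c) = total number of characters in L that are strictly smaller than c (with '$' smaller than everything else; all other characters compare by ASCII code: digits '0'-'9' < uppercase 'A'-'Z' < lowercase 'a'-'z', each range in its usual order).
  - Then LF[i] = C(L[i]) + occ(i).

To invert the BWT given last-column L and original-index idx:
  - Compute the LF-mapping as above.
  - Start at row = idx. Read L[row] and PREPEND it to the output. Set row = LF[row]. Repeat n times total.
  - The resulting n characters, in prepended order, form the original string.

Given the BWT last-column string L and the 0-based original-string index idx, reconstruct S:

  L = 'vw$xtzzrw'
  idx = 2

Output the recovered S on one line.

Answer: twrzwzxv$

Derivation:
LF mapping: 3 4 0 6 2 7 8 1 5
Walk LF starting at row 2, prepending L[row]:
  step 1: row=2, L[2]='$', prepend. Next row=LF[2]=0
  step 2: row=0, L[0]='v', prepend. Next row=LF[0]=3
  step 3: row=3, L[3]='x', prepend. Next row=LF[3]=6
  step 4: row=6, L[6]='z', prepend. Next row=LF[6]=8
  step 5: row=8, L[8]='w', prepend. Next row=LF[8]=5
  step 6: row=5, L[5]='z', prepend. Next row=LF[5]=7
  step 7: row=7, L[7]='r', prepend. Next row=LF[7]=1
  step 8: row=1, L[1]='w', prepend. Next row=LF[1]=4
  step 9: row=4, L[4]='t', prepend. Next row=LF[4]=2
Reversed output: twrzwzxv$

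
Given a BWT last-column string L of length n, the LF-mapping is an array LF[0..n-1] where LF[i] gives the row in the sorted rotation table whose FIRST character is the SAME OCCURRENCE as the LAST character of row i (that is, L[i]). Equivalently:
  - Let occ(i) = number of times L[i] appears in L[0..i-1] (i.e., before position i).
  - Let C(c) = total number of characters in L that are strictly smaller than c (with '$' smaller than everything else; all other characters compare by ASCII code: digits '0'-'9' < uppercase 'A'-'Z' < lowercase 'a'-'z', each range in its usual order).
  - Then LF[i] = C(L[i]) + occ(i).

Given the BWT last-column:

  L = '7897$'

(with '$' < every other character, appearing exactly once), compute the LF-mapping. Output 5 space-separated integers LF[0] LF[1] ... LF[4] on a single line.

Answer: 1 3 4 2 0

Derivation:
Char counts: '$':1, '7':2, '8':1, '9':1
C (first-col start): C('$')=0, C('7')=1, C('8')=3, C('9')=4
L[0]='7': occ=0, LF[0]=C('7')+0=1+0=1
L[1]='8': occ=0, LF[1]=C('8')+0=3+0=3
L[2]='9': occ=0, LF[2]=C('9')+0=4+0=4
L[3]='7': occ=1, LF[3]=C('7')+1=1+1=2
L[4]='$': occ=0, LF[4]=C('$')+0=0+0=0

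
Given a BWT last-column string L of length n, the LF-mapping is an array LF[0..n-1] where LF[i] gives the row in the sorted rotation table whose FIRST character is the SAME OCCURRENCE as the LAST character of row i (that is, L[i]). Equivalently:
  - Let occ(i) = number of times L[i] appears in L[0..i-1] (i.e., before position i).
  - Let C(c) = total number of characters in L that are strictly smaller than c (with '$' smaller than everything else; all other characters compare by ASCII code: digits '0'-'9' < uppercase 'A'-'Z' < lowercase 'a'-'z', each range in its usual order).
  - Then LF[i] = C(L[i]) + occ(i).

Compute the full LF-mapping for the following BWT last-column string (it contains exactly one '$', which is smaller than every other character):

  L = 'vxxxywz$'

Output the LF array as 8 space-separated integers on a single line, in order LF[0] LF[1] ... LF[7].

Char counts: '$':1, 'v':1, 'w':1, 'x':3, 'y':1, 'z':1
C (first-col start): C('$')=0, C('v')=1, C('w')=2, C('x')=3, C('y')=6, C('z')=7
L[0]='v': occ=0, LF[0]=C('v')+0=1+0=1
L[1]='x': occ=0, LF[1]=C('x')+0=3+0=3
L[2]='x': occ=1, LF[2]=C('x')+1=3+1=4
L[3]='x': occ=2, LF[3]=C('x')+2=3+2=5
L[4]='y': occ=0, LF[4]=C('y')+0=6+0=6
L[5]='w': occ=0, LF[5]=C('w')+0=2+0=2
L[6]='z': occ=0, LF[6]=C('z')+0=7+0=7
L[7]='$': occ=0, LF[7]=C('$')+0=0+0=0

Answer: 1 3 4 5 6 2 7 0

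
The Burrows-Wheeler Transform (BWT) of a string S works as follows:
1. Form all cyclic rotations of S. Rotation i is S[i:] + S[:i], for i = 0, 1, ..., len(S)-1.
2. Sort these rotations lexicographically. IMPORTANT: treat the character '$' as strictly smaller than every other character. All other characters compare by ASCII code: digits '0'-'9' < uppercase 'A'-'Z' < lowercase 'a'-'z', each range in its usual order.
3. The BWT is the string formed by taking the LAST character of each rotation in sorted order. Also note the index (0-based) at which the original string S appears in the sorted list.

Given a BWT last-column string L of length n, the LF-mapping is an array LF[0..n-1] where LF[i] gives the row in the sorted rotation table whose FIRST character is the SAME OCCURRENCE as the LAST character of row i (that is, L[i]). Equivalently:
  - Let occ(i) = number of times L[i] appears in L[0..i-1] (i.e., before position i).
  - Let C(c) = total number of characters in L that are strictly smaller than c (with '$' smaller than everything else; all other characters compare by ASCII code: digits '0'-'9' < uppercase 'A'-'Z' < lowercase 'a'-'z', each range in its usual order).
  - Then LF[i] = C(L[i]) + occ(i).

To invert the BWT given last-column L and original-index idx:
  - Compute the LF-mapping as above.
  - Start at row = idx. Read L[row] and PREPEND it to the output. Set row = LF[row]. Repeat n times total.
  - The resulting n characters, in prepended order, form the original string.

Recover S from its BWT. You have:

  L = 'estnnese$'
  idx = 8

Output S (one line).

LF mapping: 1 6 8 4 5 2 7 3 0
Walk LF starting at row 8, prepending L[row]:
  step 1: row=8, L[8]='$', prepend. Next row=LF[8]=0
  step 2: row=0, L[0]='e', prepend. Next row=LF[0]=1
  step 3: row=1, L[1]='s', prepend. Next row=LF[1]=6
  step 4: row=6, L[6]='s', prepend. Next row=LF[6]=7
  step 5: row=7, L[7]='e', prepend. Next row=LF[7]=3
  step 6: row=3, L[3]='n', prepend. Next row=LF[3]=4
  step 7: row=4, L[4]='n', prepend. Next row=LF[4]=5
  step 8: row=5, L[5]='e', prepend. Next row=LF[5]=2
  step 9: row=2, L[2]='t', prepend. Next row=LF[2]=8
Reversed output: tennesse$

Answer: tennesse$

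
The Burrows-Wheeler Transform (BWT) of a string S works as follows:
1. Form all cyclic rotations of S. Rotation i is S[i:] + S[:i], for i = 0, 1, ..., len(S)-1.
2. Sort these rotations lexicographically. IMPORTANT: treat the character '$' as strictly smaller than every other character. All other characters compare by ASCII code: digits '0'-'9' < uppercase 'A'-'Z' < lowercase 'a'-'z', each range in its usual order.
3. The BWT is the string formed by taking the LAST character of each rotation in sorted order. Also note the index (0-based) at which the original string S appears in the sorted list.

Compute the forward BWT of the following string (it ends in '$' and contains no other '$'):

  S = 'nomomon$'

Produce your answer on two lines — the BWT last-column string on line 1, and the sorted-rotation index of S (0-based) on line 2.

All 8 rotations (rotation i = S[i:]+S[:i]):
  rot[0] = nomomon$
  rot[1] = omomon$n
  rot[2] = momon$no
  rot[3] = omon$nom
  rot[4] = mon$nomo
  rot[5] = on$nomom
  rot[6] = n$nomomo
  rot[7] = $nomomon
Sorted (with $ < everything):
  sorted[0] = $nomomon  (last char: 'n')
  sorted[1] = momon$no  (last char: 'o')
  sorted[2] = mon$nomo  (last char: 'o')
  sorted[3] = n$nomomo  (last char: 'o')
  sorted[4] = nomomon$  (last char: '$')
  sorted[5] = omomon$n  (last char: 'n')
  sorted[6] = omon$nom  (last char: 'm')
  sorted[7] = on$nomom  (last char: 'm')
Last column: nooo$nmm
Original string S is at sorted index 4

Answer: nooo$nmm
4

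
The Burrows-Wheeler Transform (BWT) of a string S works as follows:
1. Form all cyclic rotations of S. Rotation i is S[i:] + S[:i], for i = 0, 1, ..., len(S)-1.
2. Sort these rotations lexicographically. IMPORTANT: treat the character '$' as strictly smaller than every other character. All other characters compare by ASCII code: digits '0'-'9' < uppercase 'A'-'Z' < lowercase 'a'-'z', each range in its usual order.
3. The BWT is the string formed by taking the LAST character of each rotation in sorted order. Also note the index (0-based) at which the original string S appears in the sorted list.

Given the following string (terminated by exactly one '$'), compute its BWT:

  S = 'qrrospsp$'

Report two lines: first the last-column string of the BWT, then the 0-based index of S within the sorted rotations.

Answer: prss$rqpo
4

Derivation:
All 9 rotations (rotation i = S[i:]+S[:i]):
  rot[0] = qrrospsp$
  rot[1] = rrospsp$q
  rot[2] = rospsp$qr
  rot[3] = ospsp$qrr
  rot[4] = spsp$qrro
  rot[5] = psp$qrros
  rot[6] = sp$qrrosp
  rot[7] = p$qrrosps
  rot[8] = $qrrospsp
Sorted (with $ < everything):
  sorted[0] = $qrrospsp  (last char: 'p')
  sorted[1] = ospsp$qrr  (last char: 'r')
  sorted[2] = p$qrrosps  (last char: 's')
  sorted[3] = psp$qrros  (last char: 's')
  sorted[4] = qrrospsp$  (last char: '$')
  sorted[5] = rospsp$qr  (last char: 'r')
  sorted[6] = rrospsp$q  (last char: 'q')
  sorted[7] = sp$qrrosp  (last char: 'p')
  sorted[8] = spsp$qrro  (last char: 'o')
Last column: prss$rqpo
Original string S is at sorted index 4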